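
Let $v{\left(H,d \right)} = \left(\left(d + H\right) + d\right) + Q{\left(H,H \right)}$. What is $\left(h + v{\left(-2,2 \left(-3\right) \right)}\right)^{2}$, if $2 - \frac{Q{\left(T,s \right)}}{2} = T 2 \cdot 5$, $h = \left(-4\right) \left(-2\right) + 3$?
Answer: $1681$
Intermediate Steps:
$h = 11$ ($h = 8 + 3 = 11$)
$Q{\left(T,s \right)} = 4 - 20 T$ ($Q{\left(T,s \right)} = 4 - 2 T 2 \cdot 5 = 4 - 2 \cdot 2 T 5 = 4 - 2 \cdot 10 T = 4 - 20 T$)
$v{\left(H,d \right)} = 4 - 19 H + 2 d$ ($v{\left(H,d \right)} = \left(\left(d + H\right) + d\right) - \left(-4 + 20 H\right) = \left(\left(H + d\right) + d\right) - \left(-4 + 20 H\right) = \left(H + 2 d\right) - \left(-4 + 20 H\right) = 4 - 19 H + 2 d$)
$\left(h + v{\left(-2,2 \left(-3\right) \right)}\right)^{2} = \left(11 + \left(4 - -38 + 2 \cdot 2 \left(-3\right)\right)\right)^{2} = \left(11 + \left(4 + 38 + 2 \left(-6\right)\right)\right)^{2} = \left(11 + \left(4 + 38 - 12\right)\right)^{2} = \left(11 + 30\right)^{2} = 41^{2} = 1681$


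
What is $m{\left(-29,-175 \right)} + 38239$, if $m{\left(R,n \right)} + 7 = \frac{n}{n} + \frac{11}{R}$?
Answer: $\frac{1108746}{29} \approx 38233.0$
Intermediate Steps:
$m{\left(R,n \right)} = -6 + \frac{11}{R}$ ($m{\left(R,n \right)} = -7 + \left(\frac{n}{n} + \frac{11}{R}\right) = -7 + \left(1 + \frac{11}{R}\right) = -6 + \frac{11}{R}$)
$m{\left(-29,-175 \right)} + 38239 = \left(-6 + \frac{11}{-29}\right) + 38239 = \left(-6 + 11 \left(- \frac{1}{29}\right)\right) + 38239 = \left(-6 - \frac{11}{29}\right) + 38239 = - \frac{185}{29} + 38239 = \frac{1108746}{29}$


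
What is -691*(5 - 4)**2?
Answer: -691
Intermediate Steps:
-691*(5 - 4)**2 = -691*1**2 = -691*1 = -691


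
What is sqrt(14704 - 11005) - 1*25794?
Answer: -25794 + 3*sqrt(411) ≈ -25733.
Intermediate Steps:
sqrt(14704 - 11005) - 1*25794 = sqrt(3699) - 25794 = 3*sqrt(411) - 25794 = -25794 + 3*sqrt(411)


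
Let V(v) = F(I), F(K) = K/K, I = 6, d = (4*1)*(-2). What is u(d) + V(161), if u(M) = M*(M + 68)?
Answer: -479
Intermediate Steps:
d = -8 (d = 4*(-2) = -8)
F(K) = 1
V(v) = 1
u(M) = M*(68 + M)
u(d) + V(161) = -8*(68 - 8) + 1 = -8*60 + 1 = -480 + 1 = -479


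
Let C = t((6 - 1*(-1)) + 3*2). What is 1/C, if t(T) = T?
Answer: 1/13 ≈ 0.076923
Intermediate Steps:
C = 13 (C = (6 - 1*(-1)) + 3*2 = (6 + 1) + 6 = 7 + 6 = 13)
1/C = 1/13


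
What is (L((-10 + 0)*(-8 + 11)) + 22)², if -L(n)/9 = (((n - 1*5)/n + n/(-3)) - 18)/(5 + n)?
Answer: 954529/2500 ≈ 381.81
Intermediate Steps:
L(n) = -9*(-18 - n/3 + (-5 + n)/n)/(5 + n) (L(n) = -9*(((n - 1*5)/n + n/(-3)) - 18)/(5 + n) = -9*(((n - 5)/n + n*(-⅓)) - 18)/(5 + n) = -9*(((-5 + n)/n - n/3) - 18)/(5 + n) = -9*((-n/3 + (-5 + n)/n) - 18)/(5 + n) = -9*(-18 - n/3 + (-5 + n)/n)/(5 + n))
(L((-10 + 0)*(-8 + 11)) + 22)² = (3*(15 + ((-10 + 0)*(-8 + 11))² + 51*((-10 + 0)*(-8 + 11)))/((((-10 + 0)*(-8 + 11)))*(5 + (-10 + 0)*(-8 + 11))) + 22)² = (3*(15 + (-10*3)² + 51*(-10*3))/(((-10*3))*(5 - 10*3)) + 22)² = (3*(15 + (-30)² + 51*(-30))/(-30*(5 - 30)) + 22)² = (3*(-1/30)*(15 + 900 - 1530)/(-25) + 22)² = (3*(-1/30)*(-1/25)*(-615) + 22)² = (-123/50 + 22)² = (977/50)² = 954529/2500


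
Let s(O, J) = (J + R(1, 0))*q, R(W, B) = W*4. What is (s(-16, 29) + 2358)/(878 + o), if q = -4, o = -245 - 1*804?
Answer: -742/57 ≈ -13.018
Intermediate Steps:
R(W, B) = 4*W
o = -1049 (o = -245 - 804 = -1049)
s(O, J) = -16 - 4*J (s(O, J) = (J + 4*1)*(-4) = (J + 4)*(-4) = (4 + J)*(-4) = -16 - 4*J)
(s(-16, 29) + 2358)/(878 + o) = ((-16 - 4*29) + 2358)/(878 - 1049) = ((-16 - 116) + 2358)/(-171) = (-132 + 2358)*(-1/171) = 2226*(-1/171) = -742/57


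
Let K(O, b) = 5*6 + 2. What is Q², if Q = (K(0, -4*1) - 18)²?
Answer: 38416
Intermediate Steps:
K(O, b) = 32 (K(O, b) = 30 + 2 = 32)
Q = 196 (Q = (32 - 18)² = 14² = 196)
Q² = 196² = 38416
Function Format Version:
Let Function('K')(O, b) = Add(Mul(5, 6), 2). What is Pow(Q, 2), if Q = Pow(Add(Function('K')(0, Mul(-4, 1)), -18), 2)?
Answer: 38416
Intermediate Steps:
Function('K')(O, b) = 32 (Function('K')(O, b) = Add(30, 2) = 32)
Q = 196 (Q = Pow(Add(32, -18), 2) = Pow(14, 2) = 196)
Pow(Q, 2) = Pow(196, 2) = 38416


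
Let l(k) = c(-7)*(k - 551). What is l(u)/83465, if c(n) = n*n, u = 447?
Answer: -5096/83465 ≈ -0.061056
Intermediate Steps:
c(n) = n²
l(k) = -26999 + 49*k (l(k) = (-7)²*(k - 551) = 49*(-551 + k) = -26999 + 49*k)
l(u)/83465 = (-26999 + 49*447)/83465 = (-26999 + 21903)*(1/83465) = -5096*1/83465 = -5096/83465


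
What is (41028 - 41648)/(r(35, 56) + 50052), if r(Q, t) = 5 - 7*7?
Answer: -155/12502 ≈ -0.012398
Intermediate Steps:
r(Q, t) = -44 (r(Q, t) = 5 - 49 = -44)
(41028 - 41648)/(r(35, 56) + 50052) = (41028 - 41648)/(-44 + 50052) = -620/50008 = -620*1/50008 = -155/12502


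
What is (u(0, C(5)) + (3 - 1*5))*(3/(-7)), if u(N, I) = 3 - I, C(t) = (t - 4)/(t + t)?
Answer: -27/70 ≈ -0.38571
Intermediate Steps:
C(t) = (-4 + t)/(2*t) (C(t) = (-4 + t)/((2*t)) = (-4 + t)*(1/(2*t)) = (-4 + t)/(2*t))
(u(0, C(5)) + (3 - 1*5))*(3/(-7)) = ((3 - (-4 + 5)/(2*5)) + (3 - 1*5))*(3/(-7)) = ((3 - 1/(2*5)) + (3 - 5))*(3*(-⅐)) = ((3 - 1*⅒) - 2)*(-3/7) = ((3 - ⅒) - 2)*(-3/7) = (29/10 - 2)*(-3/7) = (9/10)*(-3/7) = -27/70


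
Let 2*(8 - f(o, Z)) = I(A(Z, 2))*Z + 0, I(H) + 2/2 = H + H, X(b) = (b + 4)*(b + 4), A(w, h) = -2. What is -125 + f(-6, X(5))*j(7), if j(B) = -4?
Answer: -967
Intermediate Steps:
X(b) = (4 + b)² (X(b) = (4 + b)*(4 + b) = (4 + b)²)
I(H) = -1 + 2*H (I(H) = -1 + (H + H) = -1 + 2*H)
f(o, Z) = 8 + 5*Z/2 (f(o, Z) = 8 - ((-1 + 2*(-2))*Z + 0)/2 = 8 - ((-1 - 4)*Z + 0)/2 = 8 - (-5*Z + 0)/2 = 8 - (-5)*Z/2 = 8 + 5*Z/2)
-125 + f(-6, X(5))*j(7) = -125 + (8 + 5*(4 + 5)²/2)*(-4) = -125 + (8 + (5/2)*9²)*(-4) = -125 + (8 + (5/2)*81)*(-4) = -125 + (8 + 405/2)*(-4) = -125 + (421/2)*(-4) = -125 - 842 = -967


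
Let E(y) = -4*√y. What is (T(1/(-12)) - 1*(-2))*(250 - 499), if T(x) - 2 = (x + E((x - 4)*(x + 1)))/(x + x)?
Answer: -2241/2 - 3486*I*√11 ≈ -1120.5 - 11562.0*I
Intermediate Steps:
T(x) = 2 + (x - 4*√((1 + x)*(-4 + x)))/(2*x) (T(x) = 2 + (x - 4*√((x + 1)*(x - 4)))/(x + x) = 2 + (x - 4*√((1 + x)*(-4 + x)))/((2*x)) = 2 + (x - 4*√((1 + x)*(-4 + x)))*(1/(2*x)) = 2 + (x - 4*√((1 + x)*(-4 + x)))/(2*x))
(T(1/(-12)) - 1*(-2))*(250 - 499) = ((5/2 - 2*√(-4 + (1/(-12))² - 3/(-12))/(1/(-12))) - 1*(-2))*(250 - 499) = ((5/2 - 2*√(-4 + (-1/12)² - 3*(-1/12))/(-1/12)) + 2)*(-249) = ((5/2 - 2*(-12)*√(-4 + 1/144 + ¼)) + 2)*(-249) = ((5/2 - 2*(-12)*√(-539/144)) + 2)*(-249) = ((5/2 - 2*(-12)*7*I*√11/12) + 2)*(-249) = ((5/2 + 14*I*√11) + 2)*(-249) = (9/2 + 14*I*√11)*(-249) = -2241/2 - 3486*I*√11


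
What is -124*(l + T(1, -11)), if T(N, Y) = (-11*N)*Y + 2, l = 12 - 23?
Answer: -13888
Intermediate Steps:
l = -11
T(N, Y) = 2 - 11*N*Y (T(N, Y) = -11*N*Y + 2 = 2 - 11*N*Y)
-124*(l + T(1, -11)) = -124*(-11 + (2 - 11*1*(-11))) = -124*(-11 + (2 + 121)) = -124*(-11 + 123) = -124*112 = -13888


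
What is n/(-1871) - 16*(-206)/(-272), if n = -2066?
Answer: -350304/31807 ≈ -11.013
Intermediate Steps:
n/(-1871) - 16*(-206)/(-272) = -2066/(-1871) - 16*(-206)/(-272) = -2066*(-1/1871) + 3296*(-1/272) = 2066/1871 - 206/17 = -350304/31807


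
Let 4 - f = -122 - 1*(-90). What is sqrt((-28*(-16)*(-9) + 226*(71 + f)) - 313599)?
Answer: I*sqrt(293449) ≈ 541.71*I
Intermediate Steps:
f = 36 (f = 4 - (-122 - 1*(-90)) = 4 - (-122 + 90) = 4 - 1*(-32) = 4 + 32 = 36)
sqrt((-28*(-16)*(-9) + 226*(71 + f)) - 313599) = sqrt((-28*(-16)*(-9) + 226*(71 + 36)) - 313599) = sqrt((448*(-9) + 226*107) - 313599) = sqrt((-4032 + 24182) - 313599) = sqrt(20150 - 313599) = sqrt(-293449) = I*sqrt(293449)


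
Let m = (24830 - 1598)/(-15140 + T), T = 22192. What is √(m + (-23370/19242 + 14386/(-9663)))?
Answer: √21781581321233440921/6070447987 ≈ 0.76882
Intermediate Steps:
m = 5808/1763 (m = (24830 - 1598)/(-15140 + 22192) = 23232/7052 = 23232*(1/7052) = 5808/1763 ≈ 3.2944)
√(m + (-23370/19242 + 14386/(-9663))) = √(5808/1763 + (-23370/19242 + 14386/(-9663))) = √(5808/1763 + (-23370*1/19242 + 14386*(-1/9663))) = √(5808/1763 + (-3895/3207 - 14386/9663)) = √(5808/1763 - 9308143/3443249) = √(3588134083/6070447987) = √21781581321233440921/6070447987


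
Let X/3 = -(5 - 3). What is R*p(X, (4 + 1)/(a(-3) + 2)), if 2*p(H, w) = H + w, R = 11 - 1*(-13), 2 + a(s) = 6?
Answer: -62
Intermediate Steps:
a(s) = 4 (a(s) = -2 + 6 = 4)
R = 24 (R = 11 + 13 = 24)
X = -6 (X = 3*(-(5 - 3)) = 3*(-1*2) = 3*(-2) = -6)
p(H, w) = H/2 + w/2 (p(H, w) = (H + w)/2 = H/2 + w/2)
R*p(X, (4 + 1)/(a(-3) + 2)) = 24*((½)*(-6) + ((4 + 1)/(4 + 2))/2) = 24*(-3 + (5/6)/2) = 24*(-3 + (5*(⅙))/2) = 24*(-3 + (½)*(⅚)) = 24*(-3 + 5/12) = 24*(-31/12) = -62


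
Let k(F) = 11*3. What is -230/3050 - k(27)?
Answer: -10088/305 ≈ -33.075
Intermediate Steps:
k(F) = 33
-230/3050 - k(27) = -230/3050 - 1*33 = -230*1/3050 - 33 = -23/305 - 33 = -10088/305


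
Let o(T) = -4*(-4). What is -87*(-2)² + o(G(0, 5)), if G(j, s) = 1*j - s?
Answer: -332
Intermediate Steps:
G(j, s) = j - s
o(T) = 16
-87*(-2)² + o(G(0, 5)) = -87*(-2)² + 16 = -348 + 16 = -332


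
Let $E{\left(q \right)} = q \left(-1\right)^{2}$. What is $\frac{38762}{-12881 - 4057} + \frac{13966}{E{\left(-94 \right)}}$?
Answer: $- \frac{60049934}{398043} \approx -150.86$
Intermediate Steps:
$E{\left(q \right)} = q$ ($E{\left(q \right)} = q 1 = q$)
$\frac{38762}{-12881 - 4057} + \frac{13966}{E{\left(-94 \right)}} = \frac{38762}{-12881 - 4057} + \frac{13966}{-94} = \frac{38762}{-16938} + 13966 \left(- \frac{1}{94}\right) = 38762 \left(- \frac{1}{16938}\right) - \frac{6983}{47} = - \frac{19381}{8469} - \frac{6983}{47} = - \frac{60049934}{398043}$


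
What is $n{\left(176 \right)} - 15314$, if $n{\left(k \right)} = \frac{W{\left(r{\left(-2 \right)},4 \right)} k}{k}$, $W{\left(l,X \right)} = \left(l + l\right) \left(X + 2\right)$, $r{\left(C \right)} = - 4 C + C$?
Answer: $-15242$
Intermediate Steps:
$r{\left(C \right)} = - 3 C$
$W{\left(l,X \right)} = 2 l \left(2 + X\right)$
$n{\left(k \right)} = 72$ ($n{\left(k \right)} = \frac{2 \left(\left(-3\right) \left(-2\right)\right) \left(2 + 4\right) k}{k} = \frac{2 \cdot 6 \cdot 6 k}{k} = \frac{72 k}{k} = 72$)
$n{\left(176 \right)} - 15314 = 72 - 15314 = -15242$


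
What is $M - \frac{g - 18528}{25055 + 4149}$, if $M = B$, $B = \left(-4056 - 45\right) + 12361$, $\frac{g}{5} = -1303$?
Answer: $\frac{241250083}{29204} \approx 8260.9$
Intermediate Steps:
$g = -6515$ ($g = 5 \left(-1303\right) = -6515$)
$B = 8260$ ($B = -4101 + 12361 = 8260$)
$M = 8260$
$M - \frac{g - 18528}{25055 + 4149} = 8260 - \frac{-6515 - 18528}{25055 + 4149} = 8260 - - \frac{25043}{29204} = 8260 + \frac{25043}{29204} = \frac{241250083}{29204}$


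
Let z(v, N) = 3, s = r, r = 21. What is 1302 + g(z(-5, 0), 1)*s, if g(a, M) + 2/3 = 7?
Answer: 1435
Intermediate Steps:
s = 21
g(a, M) = 19/3 (g(a, M) = -2/3 + 7 = 19/3)
1302 + g(z(-5, 0), 1)*s = 1302 + (19/3)*21 = 1302 + 133 = 1435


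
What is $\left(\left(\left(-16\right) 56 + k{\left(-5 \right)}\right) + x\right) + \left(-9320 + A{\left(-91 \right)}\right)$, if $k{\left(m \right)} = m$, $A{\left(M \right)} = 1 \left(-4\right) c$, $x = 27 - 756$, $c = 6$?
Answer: $-10974$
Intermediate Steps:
$x = -729$ ($x = 27 - 756 = -729$)
$A{\left(M \right)} = -24$ ($A{\left(M \right)} = 1 \left(-4\right) 6 = \left(-4\right) 6 = -24$)
$\left(\left(\left(-16\right) 56 + k{\left(-5 \right)}\right) + x\right) + \left(-9320 + A{\left(-91 \right)}\right) = \left(\left(\left(-16\right) 56 - 5\right) - 729\right) - 9344 = \left(\left(-896 - 5\right) - 729\right) - 9344 = \left(-901 - 729\right) - 9344 = -1630 - 9344 = -10974$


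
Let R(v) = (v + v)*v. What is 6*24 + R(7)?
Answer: 242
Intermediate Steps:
R(v) = 2*v² (R(v) = (2*v)*v = 2*v²)
6*24 + R(7) = 6*24 + 2*7² = 144 + 2*49 = 144 + 98 = 242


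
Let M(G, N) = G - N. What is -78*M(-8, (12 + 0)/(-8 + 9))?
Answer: 1560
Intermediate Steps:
-78*M(-8, (12 + 0)/(-8 + 9)) = -78*(-8 - (12 + 0)/(-8 + 9)) = -78*(-8 - 12/1) = -78*(-8 - 12) = -78*(-20) = 1560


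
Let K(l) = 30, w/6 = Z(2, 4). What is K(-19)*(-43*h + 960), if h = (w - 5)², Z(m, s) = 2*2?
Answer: -436890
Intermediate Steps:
Z(m, s) = 4
w = 24 (w = 6*4 = 24)
h = 361 (h = (24 - 5)² = 19² = 361)
K(-19)*(-43*h + 960) = 30*(-43*361 + 960) = 30*(-15523 + 960) = 30*(-14563) = -436890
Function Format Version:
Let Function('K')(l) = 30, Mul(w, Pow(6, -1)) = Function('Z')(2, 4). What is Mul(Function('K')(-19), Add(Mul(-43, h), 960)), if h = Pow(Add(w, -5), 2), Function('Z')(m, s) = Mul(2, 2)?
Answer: -436890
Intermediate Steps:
Function('Z')(m, s) = 4
w = 24 (w = Mul(6, 4) = 24)
h = 361 (h = Pow(Add(24, -5), 2) = Pow(19, 2) = 361)
Mul(Function('K')(-19), Add(Mul(-43, h), 960)) = Mul(30, Add(Mul(-43, 361), 960)) = Mul(30, Add(-15523, 960)) = Mul(30, -14563) = -436890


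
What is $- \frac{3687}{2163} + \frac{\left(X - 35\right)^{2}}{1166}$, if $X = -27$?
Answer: $\frac{669255}{420343} \approx 1.5922$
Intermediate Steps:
$- \frac{3687}{2163} + \frac{\left(X - 35\right)^{2}}{1166} = - \frac{3687}{2163} + \frac{\left(-27 - 35\right)^{2}}{1166} = \left(-3687\right) \frac{1}{2163} + \left(-62\right)^{2} \cdot \frac{1}{1166} = - \frac{1229}{721} + 3844 \cdot \frac{1}{1166} = - \frac{1229}{721} + \frac{1922}{583} = \frac{669255}{420343}$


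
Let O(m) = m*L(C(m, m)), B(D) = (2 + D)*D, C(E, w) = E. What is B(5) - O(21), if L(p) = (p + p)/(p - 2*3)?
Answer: -119/5 ≈ -23.800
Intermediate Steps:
L(p) = 2*p/(-6 + p) (L(p) = (2*p)/(p - 6) = (2*p)/(-6 + p) = 2*p/(-6 + p))
B(D) = D*(2 + D)
O(m) = 2*m²/(-6 + m) (O(m) = m*(2*m/(-6 + m)) = 2*m²/(-6 + m))
B(5) - O(21) = 5*(2 + 5) - 2*21²/(-6 + 21) = 5*7 - 2*441/15 = 35 - 2*441/15 = 35 - 1*294/5 = 35 - 294/5 = -119/5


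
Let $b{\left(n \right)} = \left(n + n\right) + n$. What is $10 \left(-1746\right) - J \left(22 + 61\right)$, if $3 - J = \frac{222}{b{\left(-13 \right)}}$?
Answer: $- \frac{236359}{13} \approx -18181.0$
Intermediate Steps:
$b{\left(n \right)} = 3 n$ ($b{\left(n \right)} = 2 n + n = 3 n$)
$J = \frac{113}{13}$ ($J = 3 - \frac{222}{3 \left(-13\right)} = 3 - \frac{222}{-39} = 3 - 222 \left(- \frac{1}{39}\right) = 3 - - \frac{74}{13} = 3 + \frac{74}{13} = \frac{113}{13} \approx 8.6923$)
$10 \left(-1746\right) - J \left(22 + 61\right) = 10 \left(-1746\right) - \frac{113 \left(22 + 61\right)}{13} = -17460 - \frac{113}{13} \cdot 83 = -17460 - \frac{9379}{13} = - \frac{236359}{13}$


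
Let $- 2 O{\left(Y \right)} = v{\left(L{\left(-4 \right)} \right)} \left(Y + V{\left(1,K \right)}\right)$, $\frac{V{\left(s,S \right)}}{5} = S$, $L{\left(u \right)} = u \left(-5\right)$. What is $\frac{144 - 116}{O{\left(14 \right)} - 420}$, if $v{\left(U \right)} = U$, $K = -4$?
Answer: $- \frac{7}{90} \approx -0.077778$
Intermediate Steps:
$L{\left(u \right)} = - 5 u$
$V{\left(s,S \right)} = 5 S$
$O{\left(Y \right)} = 200 - 10 Y$ ($O{\left(Y \right)} = - \frac{\left(-5\right) \left(-4\right) \left(Y + 5 \left(-4\right)\right)}{2} = - \frac{20 \left(Y - 20\right)}{2} = - \frac{20 \left(-20 + Y\right)}{2} = - \frac{-400 + 20 Y}{2} = 200 - 10 Y$)
$\frac{144 - 116}{O{\left(14 \right)} - 420} = \frac{144 - 116}{\left(200 - 140\right) - 420} = \frac{28}{\left(200 - 140\right) - 420} = \frac{28}{60 - 420} = \frac{28}{-360} = 28 \left(- \frac{1}{360}\right) = - \frac{7}{90}$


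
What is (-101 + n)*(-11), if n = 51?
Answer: 550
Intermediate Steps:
(-101 + n)*(-11) = (-101 + 51)*(-11) = -50*(-11) = 550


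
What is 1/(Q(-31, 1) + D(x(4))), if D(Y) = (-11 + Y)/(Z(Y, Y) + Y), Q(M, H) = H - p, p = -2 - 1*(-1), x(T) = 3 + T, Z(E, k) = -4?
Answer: 3/2 ≈ 1.5000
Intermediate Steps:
p = -1 (p = -2 + 1 = -1)
Q(M, H) = 1 + H (Q(M, H) = H - 1*(-1) = H + 1 = 1 + H)
D(Y) = (-11 + Y)/(-4 + Y)
1/(Q(-31, 1) + D(x(4))) = 1/((1 + 1) + (-11 + (3 + 4))/(-4 + (3 + 4))) = 1/(2 + (-11 + 7)/(-4 + 7)) = 1/(2 - 4/3) = 1/(⅔) = 3/2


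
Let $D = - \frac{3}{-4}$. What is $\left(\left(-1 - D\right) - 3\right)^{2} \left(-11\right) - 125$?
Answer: $- \frac{5971}{16} \approx -373.19$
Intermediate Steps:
$D = \frac{3}{4}$ ($D = \left(-3\right) \left(- \frac{1}{4}\right) = \frac{3}{4} \approx 0.75$)
$\left(\left(-1 - D\right) - 3\right)^{2} \left(-11\right) - 125 = \left(\left(-1 - \frac{3}{4}\right) - 3\right)^{2} \left(-11\right) - 125 = \left(- \frac{7}{4} - 3\right)^{2} \left(-11\right) - 125 = \left(- \frac{19}{4}\right)^{2} \left(-11\right) - 125 = \frac{361}{16} \left(-11\right) - 125 = - \frac{3971}{16} - 125 = - \frac{5971}{16}$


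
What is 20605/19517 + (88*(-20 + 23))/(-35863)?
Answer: 733804627/699938171 ≈ 1.0484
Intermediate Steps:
20605/19517 + (88*(-20 + 23))/(-35863) = 20605*(1/19517) + (88*3)*(-1/35863) = 20605/19517 + 264*(-1/35863) = 20605/19517 - 264/35863 = 733804627/699938171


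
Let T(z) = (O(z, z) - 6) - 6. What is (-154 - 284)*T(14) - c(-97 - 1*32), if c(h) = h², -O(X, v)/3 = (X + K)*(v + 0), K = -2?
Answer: 209367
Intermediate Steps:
O(X, v) = -3*v*(-2 + X) (O(X, v) = -3*(X - 2)*(v + 0) = -3*(-2 + X)*v = -3*v*(-2 + X))
T(z) = -12 + 3*z*(2 - z) (T(z) = (3*z*(2 - z) - 6) - 6 = (-6 + 3*z*(2 - z)) - 6 = -12 + 3*z*(2 - z))
(-154 - 284)*T(14) - c(-97 - 1*32) = (-154 - 284)*(-12 - 3*14*(-2 + 14)) - (-97 - 1*32)² = -438*(-12 - 3*14*12) - (-97 - 32)² = -438*(-12 - 504) - 1*(-129)² = -438*(-516) - 1*16641 = 226008 - 16641 = 209367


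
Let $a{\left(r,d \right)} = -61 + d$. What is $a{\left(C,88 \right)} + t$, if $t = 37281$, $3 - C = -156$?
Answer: $37308$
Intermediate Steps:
$C = 159$ ($C = 3 - -156 = 3 + 156 = 159$)
$a{\left(C,88 \right)} + t = \left(-61 + 88\right) + 37281 = 27 + 37281 = 37308$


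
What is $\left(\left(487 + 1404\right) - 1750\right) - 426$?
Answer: $-285$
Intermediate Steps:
$\left(\left(487 + 1404\right) - 1750\right) - 426 = \left(1891 - 1750\right) - 426 = 141 - 426 = -285$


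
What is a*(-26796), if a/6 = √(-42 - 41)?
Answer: -160776*I*√83 ≈ -1.4647e+6*I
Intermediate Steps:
a = 6*I*√83 (a = 6*√(-42 - 41) = 6*√(-83) = 6*(I*√83) = 6*I*√83 ≈ 54.663*I)
a*(-26796) = (6*I*√83)*(-26796) = -160776*I*√83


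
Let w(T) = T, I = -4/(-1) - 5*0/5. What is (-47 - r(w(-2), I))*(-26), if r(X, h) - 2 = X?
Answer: 1222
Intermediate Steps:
I = 4 (I = -4*(-1) + 0*(⅕) = 4 + 0 = 4)
r(X, h) = 2 + X
(-47 - r(w(-2), I))*(-26) = (-47 - (2 - 2))*(-26) = (-47 - 1*0)*(-26) = (-47 + 0)*(-26) = -47*(-26) = 1222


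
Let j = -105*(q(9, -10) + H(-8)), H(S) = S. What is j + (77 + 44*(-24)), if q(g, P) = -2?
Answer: 71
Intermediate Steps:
j = 1050 (j = -105*(-2 - 8) = -105*(-10) = 1050)
j + (77 + 44*(-24)) = 1050 + (77 + 44*(-24)) = 1050 + (77 - 1056) = 1050 - 979 = 71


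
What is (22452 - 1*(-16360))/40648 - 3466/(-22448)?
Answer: 63258609/57029144 ≈ 1.1092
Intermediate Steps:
(22452 - 1*(-16360))/40648 - 3466/(-22448) = (22452 + 16360)*(1/40648) - 3466*(-1/22448) = 38812*(1/40648) + 1733/11224 = 9703/10162 + 1733/11224 = 63258609/57029144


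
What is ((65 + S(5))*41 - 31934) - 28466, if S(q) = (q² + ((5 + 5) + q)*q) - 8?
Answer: -53963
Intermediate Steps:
S(q) = -8 + q² + q*(10 + q) (S(q) = (q² + (10 + q)*q) - 8 = (q² + q*(10 + q)) - 8 = -8 + q² + q*(10 + q))
((65 + S(5))*41 - 31934) - 28466 = ((65 + (-8 + 2*5² + 10*5))*41 - 31934) - 28466 = ((65 + (-8 + 2*25 + 50))*41 - 31934) - 28466 = ((65 + (-8 + 50 + 50))*41 - 31934) - 28466 = ((65 + 92)*41 - 31934) - 28466 = (157*41 - 31934) - 28466 = (6437 - 31934) - 28466 = -25497 - 28466 = -53963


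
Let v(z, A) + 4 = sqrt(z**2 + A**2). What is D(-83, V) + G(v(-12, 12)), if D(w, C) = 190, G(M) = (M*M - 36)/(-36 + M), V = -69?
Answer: 7527/41 + 39*sqrt(2)/82 ≈ 184.26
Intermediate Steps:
v(z, A) = -4 + sqrt(A**2 + z**2) (v(z, A) = -4 + sqrt(z**2 + A**2) = -4 + sqrt(A**2 + z**2))
G(M) = (-36 + M**2)/(-36 + M) (G(M) = (M**2 - 36)/(-36 + M) = (-36 + M**2)/(-36 + M))
D(-83, V) + G(v(-12, 12)) = 190 + (-36 + (-4 + sqrt(12**2 + (-12)**2))**2)/(-36 + (-4 + sqrt(12**2 + (-12)**2))) = 190 + (-36 + (-4 + sqrt(144 + 144))**2)/(-36 + (-4 + sqrt(144 + 144))) = 190 + (-36 + (-4 + sqrt(288))**2)/(-36 + (-4 + sqrt(288))) = 190 + (-36 + (-4 + 12*sqrt(2))**2)/(-36 + (-4 + 12*sqrt(2))) = 190 + (-36 + (-4 + 12*sqrt(2))**2)/(-40 + 12*sqrt(2))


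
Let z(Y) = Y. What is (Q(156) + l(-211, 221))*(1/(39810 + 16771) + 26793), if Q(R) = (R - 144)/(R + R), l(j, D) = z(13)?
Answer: 256957717413/735553 ≈ 3.4934e+5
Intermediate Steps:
l(j, D) = 13
Q(R) = (-144 + R)/(2*R) (Q(R) = (-144 + R)/((2*R)) = (-144 + R)*(1/(2*R)) = (-144 + R)/(2*R))
(Q(156) + l(-211, 221))*(1/(39810 + 16771) + 26793) = ((1/2)*(-144 + 156)/156 + 13)*(1/(39810 + 16771) + 26793) = ((1/2)*(1/156)*12 + 13)*(1/56581 + 26793) = (1/26 + 13)*(1/56581 + 26793) = (339/26)*(1515974734/56581) = 256957717413/735553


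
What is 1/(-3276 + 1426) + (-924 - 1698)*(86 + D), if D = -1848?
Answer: 8546933399/1850 ≈ 4.6200e+6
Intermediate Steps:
1/(-3276 + 1426) + (-924 - 1698)*(86 + D) = 1/(-3276 + 1426) + (-924 - 1698)*(86 - 1848) = 1/(-1850) - 2622*(-1762) = -1/1850 + 4619964 = 8546933399/1850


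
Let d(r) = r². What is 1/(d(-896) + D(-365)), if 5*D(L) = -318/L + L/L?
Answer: 1825/1465139883 ≈ 1.2456e-6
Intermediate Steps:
D(L) = ⅕ - 318/(5*L) (D(L) = (-318/L + L/L)/5 = (-318/L + 1)/5 = (1 - 318/L)/5 = ⅕ - 318/(5*L))
1/(d(-896) + D(-365)) = 1/((-896)² + (⅕)*(-318 - 365)/(-365)) = 1/(802816 + (⅕)*(-1/365)*(-683)) = 1/(802816 + 683/1825) = 1/(1465139883/1825) = 1825/1465139883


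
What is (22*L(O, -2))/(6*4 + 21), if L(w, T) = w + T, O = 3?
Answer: 22/45 ≈ 0.48889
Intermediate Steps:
L(w, T) = T + w
(22*L(O, -2))/(6*4 + 21) = (22*(-2 + 3))/(6*4 + 21) = (22*1)/(24 + 21) = 22/45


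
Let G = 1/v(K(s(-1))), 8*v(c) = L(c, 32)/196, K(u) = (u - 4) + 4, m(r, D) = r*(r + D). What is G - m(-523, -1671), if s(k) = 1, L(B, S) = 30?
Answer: -17211146/15 ≈ -1.1474e+6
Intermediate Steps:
m(r, D) = r*(D + r)
K(u) = u (K(u) = (-4 + u) + 4 = u)
v(c) = 15/784 (v(c) = (30/196)/8 = (30*(1/196))/8 = (1/8)*(15/98) = 15/784)
G = 784/15 (G = 1/(15/784) = 784/15 ≈ 52.267)
G - m(-523, -1671) = 784/15 - (-523)*(-1671 - 523) = 784/15 - (-523)*(-2194) = 784/15 - 1*1147462 = 784/15 - 1147462 = -17211146/15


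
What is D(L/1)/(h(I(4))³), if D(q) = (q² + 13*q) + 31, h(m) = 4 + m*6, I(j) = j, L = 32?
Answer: 1471/21952 ≈ 0.067010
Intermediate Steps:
h(m) = 4 + 6*m
D(q) = 31 + q² + 13*q
D(L/1)/(h(I(4))³) = (31 + (32/1)² + 13*(32/1))/((4 + 6*4)³) = (31 + (32*1)² + 13*(32*1))/((4 + 24)³) = (31 + 32² + 13*32)/(28³) = (31 + 1024 + 416)/21952 = 1471*(1/21952) = 1471/21952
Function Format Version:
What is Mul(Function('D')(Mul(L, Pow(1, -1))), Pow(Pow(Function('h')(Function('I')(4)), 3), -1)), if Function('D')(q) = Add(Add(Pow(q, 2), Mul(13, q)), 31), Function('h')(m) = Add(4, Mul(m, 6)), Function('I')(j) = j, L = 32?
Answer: Rational(1471, 21952) ≈ 0.067010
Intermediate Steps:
Function('h')(m) = Add(4, Mul(6, m))
Function('D')(q) = Add(31, Pow(q, 2), Mul(13, q))
Mul(Function('D')(Mul(L, Pow(1, -1))), Pow(Pow(Function('h')(Function('I')(4)), 3), -1)) = Mul(Add(31, Pow(Mul(32, Pow(1, -1)), 2), Mul(13, Mul(32, Pow(1, -1)))), Pow(Pow(Add(4, Mul(6, 4)), 3), -1)) = Mul(Add(31, Pow(Mul(32, 1), 2), Mul(13, Mul(32, 1))), Pow(Pow(Add(4, 24), 3), -1)) = Mul(Add(31, Pow(32, 2), Mul(13, 32)), Pow(Pow(28, 3), -1)) = Mul(Add(31, 1024, 416), Pow(21952, -1)) = Mul(1471, Rational(1, 21952)) = Rational(1471, 21952)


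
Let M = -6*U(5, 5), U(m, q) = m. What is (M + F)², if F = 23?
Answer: 49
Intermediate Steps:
M = -30 (M = -6*5 = -30)
(M + F)² = (-30 + 23)² = (-7)² = 49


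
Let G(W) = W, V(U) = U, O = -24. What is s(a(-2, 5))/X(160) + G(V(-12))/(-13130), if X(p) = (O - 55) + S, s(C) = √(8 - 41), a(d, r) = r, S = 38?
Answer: 6/6565 - I*√33/41 ≈ 0.00091394 - 0.14011*I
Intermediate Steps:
s(C) = I*√33 (s(C) = √(-33) = I*√33)
X(p) = -41 (X(p) = (-24 - 55) + 38 = -79 + 38 = -41)
s(a(-2, 5))/X(160) + G(V(-12))/(-13130) = (I*√33)/(-41) - 12/(-13130) = (I*√33)*(-1/41) - 12*(-1/13130) = -I*√33/41 + 6/6565 = 6/6565 - I*√33/41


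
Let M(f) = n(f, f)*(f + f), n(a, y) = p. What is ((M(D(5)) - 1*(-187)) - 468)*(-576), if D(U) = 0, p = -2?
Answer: 161856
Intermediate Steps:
n(a, y) = -2
M(f) = -4*f (M(f) = -2*(f + f) = -4*f)
((M(D(5)) - 1*(-187)) - 468)*(-576) = ((-4*0 - 1*(-187)) - 468)*(-576) = ((0 + 187) - 468)*(-576) = (187 - 468)*(-576) = -281*(-576) = 161856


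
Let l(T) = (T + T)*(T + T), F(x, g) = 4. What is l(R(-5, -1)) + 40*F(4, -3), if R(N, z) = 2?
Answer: 176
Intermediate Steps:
l(T) = 4*T**2 (l(T) = (2*T)*(2*T) = 4*T**2)
l(R(-5, -1)) + 40*F(4, -3) = 4*2**2 + 40*4 = 4*4 + 160 = 16 + 160 = 176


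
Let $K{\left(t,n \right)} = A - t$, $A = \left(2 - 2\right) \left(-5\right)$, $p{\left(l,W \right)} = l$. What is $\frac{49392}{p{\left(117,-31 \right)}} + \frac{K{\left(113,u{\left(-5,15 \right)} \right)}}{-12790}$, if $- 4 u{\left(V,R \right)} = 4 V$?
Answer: $\frac{70192989}{166270} \approx 422.16$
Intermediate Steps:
$A = 0$ ($A = 0 \left(-5\right) = 0$)
$u{\left(V,R \right)} = - V$ ($u{\left(V,R \right)} = - \frac{4 V}{4} = - V$)
$K{\left(t,n \right)} = - t$ ($K{\left(t,n \right)} = 0 - t = - t$)
$\frac{49392}{p{\left(117,-31 \right)}} + \frac{K{\left(113,u{\left(-5,15 \right)} \right)}}{-12790} = \frac{49392}{117} + \frac{\left(-1\right) 113}{-12790} = 49392 \cdot \frac{1}{117} - - \frac{113}{12790} = \frac{5488}{13} + \frac{113}{12790} = \frac{70192989}{166270}$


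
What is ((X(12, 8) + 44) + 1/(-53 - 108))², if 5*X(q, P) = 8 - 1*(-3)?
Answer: 1382798596/648025 ≈ 2133.9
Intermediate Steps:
X(q, P) = 11/5 (X(q, P) = (8 - 1*(-3))/5 = (8 + 3)/5 = (⅕)*11 = 11/5)
((X(12, 8) + 44) + 1/(-53 - 108))² = ((11/5 + 44) + 1/(-53 - 108))² = (231/5 + 1/(-161))² = (231/5 - 1/161)² = (37186/805)² = 1382798596/648025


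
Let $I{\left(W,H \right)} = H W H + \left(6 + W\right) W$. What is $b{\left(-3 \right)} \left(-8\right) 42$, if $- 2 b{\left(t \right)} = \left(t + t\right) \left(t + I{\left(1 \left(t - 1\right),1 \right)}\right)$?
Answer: $15120$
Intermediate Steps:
$I{\left(W,H \right)} = W H^{2} + W \left(6 + W\right)$
$b{\left(t \right)} = - t \left(t + \left(-1 + t\right) \left(6 + t\right)\right)$ ($b{\left(t \right)} = - \frac{\left(t + t\right) \left(t + 1 \left(t - 1\right) \left(6 + 1 \left(t - 1\right) + 1^{2}\right)\right)}{2} = - \frac{2 t \left(t + 1 \left(-1 + t\right) \left(6 + 1 \left(-1 + t\right) + 1\right)\right)}{2} = - \frac{2 t \left(t + \left(-1 + t\right) \left(6 + \left(-1 + t\right) + 1\right)\right)}{2} = - \frac{2 t \left(t + \left(-1 + t\right) \left(6 + t\right)\right)}{2} = - t \left(t + \left(-1 + t\right) \left(6 + t\right)\right)$)
$b{\left(-3 \right)} \left(-8\right) 42 = - 3 \left(6 - \left(-3\right)^{2} - -18\right) \left(-8\right) 42 = - 3 \left(6 - 9 + 18\right) \left(-8\right) 42 = \left(-3\right) 15 \left(-8\right) 42 = \left(-45\right) \left(-8\right) 42 = 360 \cdot 42 = 15120$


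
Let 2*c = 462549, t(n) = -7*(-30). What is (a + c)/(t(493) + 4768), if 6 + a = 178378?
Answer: 819293/9956 ≈ 82.291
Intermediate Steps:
a = 178372 (a = -6 + 178378 = 178372)
t(n) = 210
c = 462549/2 (c = (½)*462549 = 462549/2 ≈ 2.3127e+5)
(a + c)/(t(493) + 4768) = (178372 + 462549/2)/(210 + 4768) = (819293/2)/4978 = (819293/2)*(1/4978) = 819293/9956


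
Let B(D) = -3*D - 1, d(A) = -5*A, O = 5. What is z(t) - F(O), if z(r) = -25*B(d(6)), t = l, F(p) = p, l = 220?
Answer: -2230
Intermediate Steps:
t = 220
B(D) = -1 - 3*D
z(r) = -2225 (z(r) = -25*(-1 - (-15)*6) = -25*(-1 - 3*(-30)) = -25*(-1 + 90) = -25*89 = -2225)
z(t) - F(O) = -2225 - 1*5 = -2225 - 5 = -2230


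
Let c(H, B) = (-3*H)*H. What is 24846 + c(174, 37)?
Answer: -65982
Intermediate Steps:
c(H, B) = -3*H²
24846 + c(174, 37) = 24846 - 3*174² = 24846 - 3*30276 = 24846 - 90828 = -65982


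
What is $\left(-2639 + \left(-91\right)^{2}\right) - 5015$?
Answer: $627$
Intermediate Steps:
$\left(-2639 + \left(-91\right)^{2}\right) - 5015 = \left(-2639 + 8281\right) - 5015 = 5642 - 5015 = 627$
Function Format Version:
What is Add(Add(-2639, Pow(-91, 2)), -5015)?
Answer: 627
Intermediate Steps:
Add(Add(-2639, Pow(-91, 2)), -5015) = Add(Add(-2639, 8281), -5015) = Add(5642, -5015) = 627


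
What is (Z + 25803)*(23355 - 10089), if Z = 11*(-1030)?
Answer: 191998818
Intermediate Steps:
Z = -11330
(Z + 25803)*(23355 - 10089) = (-11330 + 25803)*(23355 - 10089) = 14473*13266 = 191998818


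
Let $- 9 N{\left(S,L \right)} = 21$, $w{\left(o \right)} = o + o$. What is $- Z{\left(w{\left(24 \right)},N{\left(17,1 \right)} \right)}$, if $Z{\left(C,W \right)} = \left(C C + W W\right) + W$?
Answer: $- \frac{20764}{9} \approx -2307.1$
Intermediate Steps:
$w{\left(o \right)} = 2 o$
$N{\left(S,L \right)} = - \frac{7}{3}$ ($N{\left(S,L \right)} = \left(- \frac{1}{9}\right) 21 = - \frac{7}{3}$)
$Z{\left(C,W \right)} = W + C^{2} + W^{2}$ ($Z{\left(C,W \right)} = \left(C^{2} + W^{2}\right) + W = W + C^{2} + W^{2}$)
$- Z{\left(w{\left(24 \right)},N{\left(17,1 \right)} \right)} = - (- \frac{7}{3} + \left(2 \cdot 24\right)^{2} + \left(- \frac{7}{3}\right)^{2}) = - (- \frac{7}{3} + 48^{2} + \frac{49}{9}) = - (- \frac{7}{3} + 2304 + \frac{49}{9}) = \left(-1\right) \frac{20764}{9} = - \frac{20764}{9}$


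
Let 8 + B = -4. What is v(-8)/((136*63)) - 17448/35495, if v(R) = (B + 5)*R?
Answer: -2634049/5430735 ≈ -0.48503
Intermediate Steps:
B = -12 (B = -8 - 4 = -12)
v(R) = -7*R (v(R) = (-12 + 5)*R = -7*R)
v(-8)/((136*63)) - 17448/35495 = (-7*(-8))/((136*63)) - 17448/35495 = 56/8568 - 17448*1/35495 = 56*(1/8568) - 17448/35495 = 1/153 - 17448/35495 = -2634049/5430735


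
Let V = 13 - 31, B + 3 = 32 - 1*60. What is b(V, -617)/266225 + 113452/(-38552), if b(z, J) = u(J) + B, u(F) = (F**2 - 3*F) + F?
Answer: -168272373/111559850 ≈ -1.5084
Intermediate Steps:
B = -31 (B = -3 + (32 - 1*60) = -3 + (32 - 60) = -3 - 28 = -31)
V = -18
u(F) = F**2 - 2*F
b(z, J) = -31 + J*(-2 + J) (b(z, J) = J*(-2 + J) - 31 = -31 + J*(-2 + J))
b(V, -617)/266225 + 113452/(-38552) = (-31 - 617*(-2 - 617))/266225 + 113452/(-38552) = (-31 - 617*(-619))*(1/266225) + 113452*(-1/38552) = (-31 + 381923)*(1/266225) - 28363/9638 = 381892*(1/266225) - 28363/9638 = 16604/11575 - 28363/9638 = -168272373/111559850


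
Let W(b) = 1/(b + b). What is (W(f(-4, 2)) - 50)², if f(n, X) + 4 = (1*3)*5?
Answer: 1207801/484 ≈ 2495.5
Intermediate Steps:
f(n, X) = 11 (f(n, X) = -4 + (1*3)*5 = -4 + 3*5 = -4 + 15 = 11)
W(b) = 1/(2*b)
(W(f(-4, 2)) - 50)² = ((½)/11 - 50)² = ((½)*(1/11) - 50)² = (1/22 - 50)² = (-1099/22)² = 1207801/484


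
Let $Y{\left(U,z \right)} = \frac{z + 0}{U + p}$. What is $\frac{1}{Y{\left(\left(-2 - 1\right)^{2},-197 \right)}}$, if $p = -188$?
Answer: $\frac{179}{197} \approx 0.90863$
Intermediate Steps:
$Y{\left(U,z \right)} = \frac{z}{-188 + U}$ ($Y{\left(U,z \right)} = \frac{z + 0}{U - 188} = \frac{z}{-188 + U}$)
$\frac{1}{Y{\left(\left(-2 - 1\right)^{2},-197 \right)}} = \frac{1}{\left(-197\right) \frac{1}{-188 + \left(-2 - 1\right)^{2}}} = \frac{1}{\left(-197\right) \frac{1}{-188 + \left(-3\right)^{2}}} = \frac{1}{\left(-197\right) \frac{1}{-188 + 9}} = \frac{1}{\left(-197\right) \frac{1}{-179}} = \frac{1}{\left(-197\right) \left(- \frac{1}{179}\right)} = \frac{1}{\frac{197}{179}} = \frac{179}{197}$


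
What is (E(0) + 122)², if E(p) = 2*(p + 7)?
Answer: 18496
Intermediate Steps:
E(p) = 14 + 2*p (E(p) = 2*(7 + p) = 14 + 2*p)
(E(0) + 122)² = ((14 + 2*0) + 122)² = ((14 + 0) + 122)² = (14 + 122)² = 136² = 18496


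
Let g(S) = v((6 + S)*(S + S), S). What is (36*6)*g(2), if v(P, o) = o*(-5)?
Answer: -2160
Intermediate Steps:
v(P, o) = -5*o
g(S) = -5*S
(36*6)*g(2) = (36*6)*(-5*2) = 216*(-10) = -2160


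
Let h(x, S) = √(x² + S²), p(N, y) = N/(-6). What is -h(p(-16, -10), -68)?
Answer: -4*√2605/3 ≈ -68.052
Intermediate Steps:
p(N, y) = -N/6 (p(N, y) = N*(-⅙) = -N/6)
h(x, S) = √(S² + x²)
-h(p(-16, -10), -68) = -√((-68)² + (-⅙*(-16))²) = -√(4624 + (8/3)²) = -√(4624 + 64/9) = -√(41680/9) = -4*√2605/3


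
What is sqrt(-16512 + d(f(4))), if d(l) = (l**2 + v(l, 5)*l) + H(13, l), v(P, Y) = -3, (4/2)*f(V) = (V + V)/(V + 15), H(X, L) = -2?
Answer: I*sqrt(5961766)/19 ≈ 128.51*I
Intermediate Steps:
f(V) = V/(15 + V) (f(V) = ((V + V)/(V + 15))/2 = ((2*V)/(15 + V))/2 = (2*V/(15 + V))/2 = V/(15 + V))
d(l) = -2 + l**2 - 3*l (d(l) = (l**2 - 3*l) - 2 = -2 + l**2 - 3*l)
sqrt(-16512 + d(f(4))) = sqrt(-16512 + (-2 + (4/(15 + 4))**2 - 12/(15 + 4))) = sqrt(-16512 + (-2 + (4/19)**2 - 12/19)) = sqrt(-16512 + (-2 + (4*(1/19))**2 - 12/19)) = sqrt(-16512 + (-2 + (4/19)**2 - 3*4/19)) = sqrt(-16512 + (-2 + 16/361 - 12/19)) = sqrt(-16512 - 934/361) = sqrt(-5961766/361) = I*sqrt(5961766)/19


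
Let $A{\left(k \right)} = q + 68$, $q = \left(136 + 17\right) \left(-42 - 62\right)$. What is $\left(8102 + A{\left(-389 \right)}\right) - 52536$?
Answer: $-60278$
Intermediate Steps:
$q = -15912$ ($q = 153 \left(-104\right) = -15912$)
$A{\left(k \right)} = -15844$ ($A{\left(k \right)} = -15912 + 68 = -15844$)
$\left(8102 + A{\left(-389 \right)}\right) - 52536 = \left(8102 - 15844\right) - 52536 = -7742 - 52536 = -60278$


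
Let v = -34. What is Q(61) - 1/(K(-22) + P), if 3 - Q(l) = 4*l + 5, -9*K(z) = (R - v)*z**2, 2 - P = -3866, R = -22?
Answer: -2378331/9668 ≈ -246.00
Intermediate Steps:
P = 3868 (P = 2 - 1*(-3866) = 2 + 3866 = 3868)
K(z) = -4*z**2/3 (K(z) = -(-22 - 1*(-34))*z**2/9 = -(-22 + 34)*z**2/9 = -4*z**2/3)
Q(l) = -2 - 4*l (Q(l) = 3 - (4*l + 5) = 3 - (5 + 4*l) = 3 + (-5 - 4*l) = -2 - 4*l)
Q(61) - 1/(K(-22) + P) = (-2 - 4*61) - 1/(-4/3*(-22)**2 + 3868) = (-2 - 244) - 1/(-4/3*484 + 3868) = -246 - 1/(-1936/3 + 3868) = -246 - 1/9668/3 = -246 - 1*3/9668 = -246 - 3/9668 = -2378331/9668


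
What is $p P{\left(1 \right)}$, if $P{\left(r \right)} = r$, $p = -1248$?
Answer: $-1248$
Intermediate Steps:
$p P{\left(1 \right)} = \left(-1248\right) 1 = -1248$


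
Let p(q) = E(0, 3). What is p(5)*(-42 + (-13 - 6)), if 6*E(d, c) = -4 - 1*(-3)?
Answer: 61/6 ≈ 10.167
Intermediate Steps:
E(d, c) = -⅙ (E(d, c) = (-4 - 1*(-3))/6 = (-4 + 3)/6 = (⅙)*(-1) = -⅙)
p(q) = -⅙
p(5)*(-42 + (-13 - 6)) = -(-42 + (-13 - 6))/6 = -(-42 - 19)/6 = -⅙*(-61) = 61/6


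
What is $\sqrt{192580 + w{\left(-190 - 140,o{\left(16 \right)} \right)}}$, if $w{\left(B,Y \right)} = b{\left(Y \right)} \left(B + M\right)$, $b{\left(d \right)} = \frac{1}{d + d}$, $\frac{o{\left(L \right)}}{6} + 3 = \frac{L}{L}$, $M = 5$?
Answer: $\frac{\sqrt{27733470}}{12} \approx 438.85$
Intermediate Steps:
$o{\left(L \right)} = -12$ ($o{\left(L \right)} = -18 + 6 \frac{L}{L} = -18 + 6 \cdot 1 = -18 + 6 = -12$)
$b{\left(d \right)} = \frac{1}{2 d}$
$w{\left(B,Y \right)} = \frac{5 + B}{2 Y}$ ($w{\left(B,Y \right)} = \frac{1}{2 Y} \left(B + 5\right) = \frac{1}{2 Y} \left(5 + B\right) = \frac{5 + B}{2 Y}$)
$\sqrt{192580 + w{\left(-190 - 140,o{\left(16 \right)} \right)}} = \sqrt{192580 + \frac{5 - 330}{2 \left(-12\right)}} = \sqrt{192580 + \frac{1}{2} \left(- \frac{1}{12}\right) \left(5 - 330\right)} = \sqrt{192580 + \frac{1}{2} \left(- \frac{1}{12}\right) \left(-325\right)} = \sqrt{192580 + \frac{325}{24}} = \sqrt{\frac{4622245}{24}} = \frac{\sqrt{27733470}}{12}$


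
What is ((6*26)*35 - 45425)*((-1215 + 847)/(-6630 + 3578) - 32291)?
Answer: 984655312065/763 ≈ 1.2905e+9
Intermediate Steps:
((6*26)*35 - 45425)*((-1215 + 847)/(-6630 + 3578) - 32291) = (156*35 - 45425)*(-368/(-3052) - 32291) = (5460 - 45425)*(-368*(-1/3052) - 32291) = -39965*(92/763 - 32291) = -39965*(-24637941/763) = 984655312065/763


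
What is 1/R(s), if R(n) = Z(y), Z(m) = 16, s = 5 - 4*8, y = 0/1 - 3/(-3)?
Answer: 1/16 ≈ 0.062500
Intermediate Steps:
y = 1 (y = 0*1 - 3*(-⅓) = 0 + 1 = 1)
s = -27 (s = 5 - 32 = -27)
R(n) = 16
1/R(s) = 1/16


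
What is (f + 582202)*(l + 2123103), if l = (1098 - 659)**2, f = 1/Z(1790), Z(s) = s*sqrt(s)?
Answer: 1348277364448 + 578956*sqrt(1790)/801025 ≈ 1.3483e+12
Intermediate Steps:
Z(s) = s**(3/2)
f = sqrt(1790)/3204100 (f = 1/(1790**(3/2)) = 1/(1790*sqrt(1790)) = sqrt(1790)/3204100 ≈ 1.3204e-5)
l = 192721 (l = 439**2 = 192721)
(f + 582202)*(l + 2123103) = (sqrt(1790)/3204100 + 582202)*(192721 + 2123103) = (582202 + sqrt(1790)/3204100)*2315824 = 1348277364448 + 578956*sqrt(1790)/801025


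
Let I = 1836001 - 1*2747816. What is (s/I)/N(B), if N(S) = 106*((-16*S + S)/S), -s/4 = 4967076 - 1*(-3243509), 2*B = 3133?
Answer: -3284234/144978585 ≈ -0.022653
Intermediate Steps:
B = 3133/2 (B = (½)*3133 = 3133/2 ≈ 1566.5)
s = -32842340 (s = -4*(4967076 - 1*(-3243509)) = -4*(4967076 + 3243509) = -4*8210585 = -32842340)
I = -911815 (I = 1836001 - 2747816 = -911815)
N(S) = -1590 (N(S) = 106*((-15*S)/S) = 106*(-15) = -1590)
(s/I)/N(B) = -32842340/(-911815)/(-1590) = -32842340*(-1/911815)*(-1/1590) = (6568468/182363)*(-1/1590) = -3284234/144978585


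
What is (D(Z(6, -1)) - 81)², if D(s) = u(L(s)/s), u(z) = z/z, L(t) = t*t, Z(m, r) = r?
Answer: 6400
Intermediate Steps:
L(t) = t²
u(z) = 1
D(s) = 1
(D(Z(6, -1)) - 81)² = (1 - 81)² = (-80)² = 6400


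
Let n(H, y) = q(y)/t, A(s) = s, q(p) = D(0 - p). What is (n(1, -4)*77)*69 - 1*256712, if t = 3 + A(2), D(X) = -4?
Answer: -1304812/5 ≈ -2.6096e+5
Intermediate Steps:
q(p) = -4
t = 5 (t = 3 + 2 = 5)
n(H, y) = -⅘ (n(H, y) = -4/5 = -4*⅕ = -⅘)
(n(1, -4)*77)*69 - 1*256712 = -⅘*77*69 - 1*256712 = -308/5*69 - 256712 = -21252/5 - 256712 = -1304812/5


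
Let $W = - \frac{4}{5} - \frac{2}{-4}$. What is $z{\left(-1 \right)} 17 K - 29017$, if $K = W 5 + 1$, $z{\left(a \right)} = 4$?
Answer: $-29051$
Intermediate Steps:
$W = - \frac{3}{10}$ ($W = \left(-4\right) \frac{1}{5} - - \frac{1}{2} = - \frac{4}{5} + \frac{1}{2} = - \frac{3}{10} \approx -0.3$)
$K = - \frac{1}{2}$ ($K = \left(- \frac{3}{10}\right) 5 + 1 = - \frac{3}{2} + 1 = - \frac{1}{2} \approx -0.5$)
$z{\left(-1 \right)} 17 K - 29017 = 4 \cdot 17 \left(- \frac{1}{2}\right) - 29017 = 68 \left(- \frac{1}{2}\right) - 29017 = -34 - 29017 = -29051$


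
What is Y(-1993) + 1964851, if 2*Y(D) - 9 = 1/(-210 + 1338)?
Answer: 4432714009/2256 ≈ 1.9649e+6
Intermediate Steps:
Y(D) = 10153/2256 (Y(D) = 9/2 + 1/(2*(-210 + 1338)) = 9/2 + (1/2)/1128 = 9/2 + (1/2)*(1/1128) = 9/2 + 1/2256 = 10153/2256)
Y(-1993) + 1964851 = 10153/2256 + 1964851 = 4432714009/2256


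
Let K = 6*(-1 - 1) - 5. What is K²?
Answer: 289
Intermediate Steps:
K = -17 (K = 6*(-2) - 5 = -12 - 5 = -17)
K² = (-17)² = 289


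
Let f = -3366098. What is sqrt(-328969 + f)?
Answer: 3*I*sqrt(410563) ≈ 1922.3*I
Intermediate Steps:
sqrt(-328969 + f) = sqrt(-328969 - 3366098) = sqrt(-3695067) = 3*I*sqrt(410563)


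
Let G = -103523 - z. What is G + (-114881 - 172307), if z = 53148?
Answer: -443859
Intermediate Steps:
G = -156671 (G = -103523 - 1*53148 = -103523 - 53148 = -156671)
G + (-114881 - 172307) = -156671 + (-114881 - 172307) = -156671 - 287188 = -443859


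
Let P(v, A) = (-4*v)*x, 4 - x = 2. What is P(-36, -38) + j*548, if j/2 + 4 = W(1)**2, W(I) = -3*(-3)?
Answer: 84680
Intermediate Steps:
x = 2 (x = 4 - 1*2 = 4 - 2 = 2)
W(I) = 9
P(v, A) = -8*v (P(v, A) = -4*v*2 = -8*v)
j = 154 (j = -8 + 2*9**2 = -8 + 2*81 = -8 + 162 = 154)
P(-36, -38) + j*548 = -8*(-36) + 154*548 = 288 + 84392 = 84680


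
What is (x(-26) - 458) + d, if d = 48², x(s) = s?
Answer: 1820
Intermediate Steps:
d = 2304
(x(-26) - 458) + d = (-26 - 458) + 2304 = -484 + 2304 = 1820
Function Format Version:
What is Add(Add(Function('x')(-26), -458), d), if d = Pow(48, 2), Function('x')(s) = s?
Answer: 1820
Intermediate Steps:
d = 2304
Add(Add(Function('x')(-26), -458), d) = Add(Add(-26, -458), 2304) = Add(-484, 2304) = 1820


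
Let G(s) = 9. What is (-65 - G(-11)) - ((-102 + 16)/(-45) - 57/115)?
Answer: -15611/207 ≈ -75.415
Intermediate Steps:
(-65 - G(-11)) - ((-102 + 16)/(-45) - 57/115) = (-65 - 1*9) - ((-102 + 16)/(-45) - 57/115) = (-65 - 9) - (-86*(-1/45) - 57*1/115) = -74 - (86/45 - 57/115) = -74 - 1*293/207 = -74 - 293/207 = -15611/207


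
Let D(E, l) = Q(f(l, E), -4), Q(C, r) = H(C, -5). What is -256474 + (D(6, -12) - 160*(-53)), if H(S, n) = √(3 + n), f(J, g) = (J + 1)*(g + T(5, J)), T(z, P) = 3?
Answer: -247994 + I*√2 ≈ -2.4799e+5 + 1.4142*I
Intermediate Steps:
f(J, g) = (1 + J)*(3 + g) (f(J, g) = (J + 1)*(g + 3) = (1 + J)*(3 + g))
Q(C, r) = I*√2 (Q(C, r) = √(3 - 5) = √(-2) = I*√2)
D(E, l) = I*√2
-256474 + (D(6, -12) - 160*(-53)) = -256474 + (I*√2 - 160*(-53)) = -256474 + (I*√2 + 8480) = -256474 + (8480 + I*√2) = -247994 + I*√2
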